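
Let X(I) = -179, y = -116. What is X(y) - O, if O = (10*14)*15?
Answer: -2279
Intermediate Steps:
O = 2100 (O = 140*15 = 2100)
X(y) - O = -179 - 1*2100 = -179 - 2100 = -2279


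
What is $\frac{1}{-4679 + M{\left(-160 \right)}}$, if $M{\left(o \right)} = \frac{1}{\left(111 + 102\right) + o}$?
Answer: $- \frac{53}{247986} \approx -0.00021372$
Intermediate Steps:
$M{\left(o \right)} = \frac{1}{213 + o}$
$\frac{1}{-4679 + M{\left(-160 \right)}} = \frac{1}{-4679 + \frac{1}{213 - 160}} = \frac{1}{-4679 + \frac{1}{53}} = \frac{1}{- \frac{247986}{53}} = - \frac{53}{247986}$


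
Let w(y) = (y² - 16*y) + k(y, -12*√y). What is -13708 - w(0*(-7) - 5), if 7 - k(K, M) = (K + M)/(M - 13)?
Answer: 3*(-55276*√5 + 59885*I)/(-13*I + 12*√5) ≈ -13819.0 + 0.24146*I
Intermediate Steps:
k(K, M) = 7 - (K + M)/(-13 + M) (k(K, M) = 7 - (K + M)/(M - 13) = 7 - (K + M)/(-13 + M))
w(y) = y² - 16*y + (-91 - y - 72*√y)/(-13 - 12*√y) (w(y) = (y² - 16*y) + (-91 - y + 6*(-12*√y))/(-13 - 12*√y) = (y² - 16*y) + (-91 - y - 72*√y)/(-13 - 12*√y) = y² - 16*y + (-91 - y - 72*√y)/(-13 - 12*√y))
-13708 - w(0*(-7) - 5) = -13708 - (91 + (0*(-7) - 5) + 72*√(0*(-7) - 5) + (0*(-7) - 5)*(-16 + (0*(-7) - 5))*(13 + 12*√(0*(-7) - 5)))/(13 + 12*√(0*(-7) - 5)) = -13708 - (91 + (0 - 5) + 72*√(0 - 5) + (0 - 5)*(-16 + (0 - 5))*(13 + 12*√(0 - 5)))/(13 + 12*√(0 - 5)) = -13708 - (91 - 5 + 72*√(-5) - 5*(-16 - 5)*(13 + 12*√(-5)))/(13 + 12*√(-5)) = -13708 - (91 - 5 + 72*(I*√5) - 5*(-21)*(13 + 12*(I*√5)))/(13 + 12*(I*√5)) = -13708 - (91 - 5 + 72*I*√5 - 5*(-21)*(13 + 12*I*√5))/(13 + 12*I*√5) = -13708 - (91 - 5 + 72*I*√5 + (1365 + 1260*I*√5))/(13 + 12*I*√5) = -13708 - (1451 + 1332*I*√5)/(13 + 12*I*√5)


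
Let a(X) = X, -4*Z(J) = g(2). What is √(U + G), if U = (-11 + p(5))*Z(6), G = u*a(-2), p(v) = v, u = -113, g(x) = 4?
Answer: 2*√58 ≈ 15.232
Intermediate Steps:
Z(J) = -1 (Z(J) = -¼*4 = -1)
G = 226 (G = -113*(-2) = 226)
U = 6 (U = (-11 + 5)*(-1) = -6*(-1) = 6)
√(U + G) = √(6 + 226) = √232 = 2*√58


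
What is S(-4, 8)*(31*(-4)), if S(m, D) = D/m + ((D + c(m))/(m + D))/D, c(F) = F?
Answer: 465/2 ≈ 232.50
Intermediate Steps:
S(m, D) = 1/D + D/m (S(m, D) = D/m + ((D + m)/(m + D))/D = D/m + ((D + m)/(D + m))/D = D/m + 1/D = 1/D + D/m)
S(-4, 8)*(31*(-4)) = (1/8 + 8/(-4))*(31*(-4)) = (1/8 + 8*(-1/4))*(-124) = (1/8 - 2)*(-124) = -15/8*(-124) = 465/2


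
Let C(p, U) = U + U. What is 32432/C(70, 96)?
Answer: 2027/12 ≈ 168.92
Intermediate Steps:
C(p, U) = 2*U
32432/C(70, 96) = 32432/((2*96)) = 32432/192 = 32432*(1/192) = 2027/12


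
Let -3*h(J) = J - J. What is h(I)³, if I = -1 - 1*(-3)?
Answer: 0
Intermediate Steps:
I = 2 (I = -1 + 3 = 2)
h(J) = 0 (h(J) = -(J - J)/3 = -⅓*0 = 0)
h(I)³ = 0³ = 0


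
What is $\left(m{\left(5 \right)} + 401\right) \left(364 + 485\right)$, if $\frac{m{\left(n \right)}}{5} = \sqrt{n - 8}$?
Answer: $340449 + 4245 i \sqrt{3} \approx 3.4045 \cdot 10^{5} + 7352.6 i$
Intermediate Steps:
$m{\left(n \right)} = 5 \sqrt{-8 + n}$ ($m{\left(n \right)} = 5 \sqrt{n - 8} = 5 \sqrt{-8 + n}$)
$\left(m{\left(5 \right)} + 401\right) \left(364 + 485\right) = \left(5 \sqrt{-8 + 5} + 401\right) \left(364 + 485\right) = \left(5 \sqrt{-3} + 401\right) 849 = \left(5 i \sqrt{3} + 401\right) 849 = \left(401 + 5 i \sqrt{3}\right) 849 = 340449 + 4245 i \sqrt{3}$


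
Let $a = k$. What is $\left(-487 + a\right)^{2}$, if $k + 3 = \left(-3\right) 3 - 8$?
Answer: $257049$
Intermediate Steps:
$k = -20$ ($k = -3 - 17 = -20$)
$a = -20$
$\left(-487 + a\right)^{2} = \left(-487 - 20\right)^{2} = \left(-507\right)^{2} = 257049$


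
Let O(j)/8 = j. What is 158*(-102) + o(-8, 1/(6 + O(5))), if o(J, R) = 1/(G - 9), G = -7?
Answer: -257857/16 ≈ -16116.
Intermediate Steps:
O(j) = 8*j
o(J, R) = -1/16 (o(J, R) = 1/(-7 - 9) = 1/(-16) = -1/16)
158*(-102) + o(-8, 1/(6 + O(5))) = 158*(-102) - 1/16 = -16116 - 1/16 = -257857/16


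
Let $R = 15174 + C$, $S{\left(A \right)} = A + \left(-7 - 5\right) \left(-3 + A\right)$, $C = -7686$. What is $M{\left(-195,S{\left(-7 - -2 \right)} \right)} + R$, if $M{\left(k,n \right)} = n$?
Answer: $7579$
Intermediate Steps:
$S{\left(A \right)} = 36 - 11 A$ ($S{\left(A \right)} = A - 12 \left(-3 + A\right) = A - \left(-36 + 12 A\right) = 36 - 11 A$)
$R = 7488$ ($R = 15174 - 7686 = 7488$)
$M{\left(-195,S{\left(-7 - -2 \right)} \right)} + R = \left(36 - 11 \left(-7 - -2\right)\right) + 7488 = \left(36 - 11 \left(-7 + 2\right)\right) + 7488 = \left(36 - -55\right) + 7488 = \left(36 + 55\right) + 7488 = 91 + 7488 = 7579$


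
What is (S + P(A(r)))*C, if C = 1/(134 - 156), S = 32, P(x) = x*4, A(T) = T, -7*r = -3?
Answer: -118/77 ≈ -1.5325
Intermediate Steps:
r = 3/7 (r = -⅐*(-3) = 3/7 ≈ 0.42857)
P(x) = 4*x
C = -1/22 (C = 1/(-22) = -1/22 ≈ -0.045455)
(S + P(A(r)))*C = (32 + 4*(3/7))*(-1/22) = (32 + 12/7)*(-1/22) = (236/7)*(-1/22) = -118/77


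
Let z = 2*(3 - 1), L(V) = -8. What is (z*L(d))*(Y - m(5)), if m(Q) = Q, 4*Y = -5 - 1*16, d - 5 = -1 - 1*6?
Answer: 328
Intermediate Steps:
d = -2 (d = 5 + (-1 - 1*6) = 5 + (-1 - 6) = 5 - 7 = -2)
Y = -21/4 (Y = (-5 - 1*16)/4 = (-5 - 16)/4 = (¼)*(-21) = -21/4 ≈ -5.2500)
z = 4 (z = 2*2 = 4)
(z*L(d))*(Y - m(5)) = (4*(-8))*(-21/4 - 1*5) = -32*(-21/4 - 5) = -32*(-41/4) = 328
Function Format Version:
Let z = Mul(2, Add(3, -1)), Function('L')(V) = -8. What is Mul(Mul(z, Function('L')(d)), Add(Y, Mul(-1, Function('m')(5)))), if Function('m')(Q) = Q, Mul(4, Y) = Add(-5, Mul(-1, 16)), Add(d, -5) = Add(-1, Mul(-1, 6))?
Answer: 328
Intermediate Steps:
d = -2 (d = Add(5, Add(-1, Mul(-1, 6))) = Add(5, Add(-1, -6)) = Add(5, -7) = -2)
Y = Rational(-21, 4) (Y = Mul(Rational(1, 4), Add(-5, Mul(-1, 16))) = Mul(Rational(1, 4), Add(-5, -16)) = Mul(Rational(1, 4), -21) = Rational(-21, 4) ≈ -5.2500)
z = 4 (z = Mul(2, 2) = 4)
Mul(Mul(z, Function('L')(d)), Add(Y, Mul(-1, Function('m')(5)))) = Mul(Mul(4, -8), Add(Rational(-21, 4), Mul(-1, 5))) = Mul(-32, Add(Rational(-21, 4), -5)) = Mul(-32, Rational(-41, 4)) = 328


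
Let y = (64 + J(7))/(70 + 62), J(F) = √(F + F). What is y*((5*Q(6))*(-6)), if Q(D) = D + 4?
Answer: -1600/11 - 25*√14/11 ≈ -153.96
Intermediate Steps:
J(F) = √2*√F (J(F) = √(2*F) = √2*√F)
Q(D) = 4 + D
y = 16/33 + √14/132 (y = (64 + √2*√7)/(70 + 62) = (64 + √14)/132 = (64 + √14)*(1/132) = 16/33 + √14/132 ≈ 0.51319)
y*((5*Q(6))*(-6)) = (16/33 + √14/132)*((5*(4 + 6))*(-6)) = (16/33 + √14/132)*((5*10)*(-6)) = (16/33 + √14/132)*(50*(-6)) = (16/33 + √14/132)*(-300) = -1600/11 - 25*√14/11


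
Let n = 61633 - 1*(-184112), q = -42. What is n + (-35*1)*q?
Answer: 247215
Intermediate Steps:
n = 245745 (n = 61633 + 184112 = 245745)
n + (-35*1)*q = 245745 - 35*1*(-42) = 245745 - 35*(-42) = 245745 + 1470 = 247215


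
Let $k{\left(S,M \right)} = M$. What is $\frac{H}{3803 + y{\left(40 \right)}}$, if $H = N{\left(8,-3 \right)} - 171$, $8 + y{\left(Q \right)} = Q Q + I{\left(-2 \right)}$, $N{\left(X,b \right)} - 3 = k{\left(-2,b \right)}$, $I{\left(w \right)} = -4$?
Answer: $- \frac{19}{599} \approx -0.03172$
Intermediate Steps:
$N{\left(X,b \right)} = 3 + b$
$y{\left(Q \right)} = -12 + Q^{2}$ ($y{\left(Q \right)} = -8 + \left(Q Q - 4\right) = -8 + \left(Q^{2} - 4\right) = -8 + \left(-4 + Q^{2}\right) = -12 + Q^{2}$)
$H = -171$ ($H = \left(3 - 3\right) - 171 = 0 - 171 = -171$)
$\frac{H}{3803 + y{\left(40 \right)}} = - \frac{171}{3803 - \left(12 - 40^{2}\right)} = - \frac{171}{3803 + \left(-12 + 1600\right)} = - \frac{171}{3803 + 1588} = - \frac{171}{5391} = \left(-171\right) \frac{1}{5391} = - \frac{19}{599}$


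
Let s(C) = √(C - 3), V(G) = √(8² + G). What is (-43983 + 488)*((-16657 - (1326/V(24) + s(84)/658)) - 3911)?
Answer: 588650586735/658 + 28837185*√22/22 ≈ 9.0075e+8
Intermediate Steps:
V(G) = √(64 + G)
s(C) = √(-3 + C)
(-43983 + 488)*((-16657 - (1326/V(24) + s(84)/658)) - 3911) = (-43983 + 488)*((-16657 - (1326/(√(64 + 24)) + √(-3 + 84)/658)) - 3911) = -43495*((-16657 - (1326/(√88) + √81*(1/658))) - 3911) = -43495*((-16657 - (1326/((2*√22)) + 9*(1/658))) - 3911) = -43495*((-16657 - (1326*(√22/44) + 9/658)) - 3911) = -43495*((-16657 - (663*√22/22 + 9/658)) - 3911) = -43495*((-16657 - (9/658 + 663*√22/22)) - 3911) = -43495*((-16657 + (-9/658 - 663*√22/22)) - 3911) = -43495*((-10960315/658 - 663*√22/22) - 3911) = -43495*(-13533753/658 - 663*√22/22) = 588650586735/658 + 28837185*√22/22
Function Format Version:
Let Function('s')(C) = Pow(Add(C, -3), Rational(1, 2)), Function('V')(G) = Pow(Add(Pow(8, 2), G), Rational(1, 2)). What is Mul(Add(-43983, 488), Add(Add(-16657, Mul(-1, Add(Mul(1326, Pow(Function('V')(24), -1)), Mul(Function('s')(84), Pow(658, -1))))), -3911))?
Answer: Add(Rational(588650586735, 658), Mul(Rational(28837185, 22), Pow(22, Rational(1, 2)))) ≈ 9.0075e+8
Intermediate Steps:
Function('V')(G) = Pow(Add(64, G), Rational(1, 2))
Function('s')(C) = Pow(Add(-3, C), Rational(1, 2))
Mul(Add(-43983, 488), Add(Add(-16657, Mul(-1, Add(Mul(1326, Pow(Function('V')(24), -1)), Mul(Function('s')(84), Pow(658, -1))))), -3911)) = Mul(Add(-43983, 488), Add(Add(-16657, Mul(-1, Add(Mul(1326, Pow(Pow(Add(64, 24), Rational(1, 2)), -1)), Mul(Pow(Add(-3, 84), Rational(1, 2)), Pow(658, -1))))), -3911)) = Mul(-43495, Add(Add(-16657, Mul(-1, Add(Mul(1326, Pow(Pow(88, Rational(1, 2)), -1)), Mul(Pow(81, Rational(1, 2)), Rational(1, 658))))), -3911)) = Mul(-43495, Add(Add(-16657, Mul(-1, Add(Mul(1326, Pow(Mul(2, Pow(22, Rational(1, 2))), -1)), Mul(9, Rational(1, 658))))), -3911)) = Mul(-43495, Add(Add(-16657, Mul(-1, Add(Mul(1326, Mul(Rational(1, 44), Pow(22, Rational(1, 2)))), Rational(9, 658)))), -3911)) = Mul(-43495, Add(Add(-16657, Mul(-1, Add(Mul(Rational(663, 22), Pow(22, Rational(1, 2))), Rational(9, 658)))), -3911)) = Mul(-43495, Add(Add(-16657, Mul(-1, Add(Rational(9, 658), Mul(Rational(663, 22), Pow(22, Rational(1, 2)))))), -3911)) = Mul(-43495, Add(Add(-16657, Add(Rational(-9, 658), Mul(Rational(-663, 22), Pow(22, Rational(1, 2))))), -3911)) = Mul(-43495, Add(Add(Rational(-10960315, 658), Mul(Rational(-663, 22), Pow(22, Rational(1, 2)))), -3911)) = Mul(-43495, Add(Rational(-13533753, 658), Mul(Rational(-663, 22), Pow(22, Rational(1, 2))))) = Add(Rational(588650586735, 658), Mul(Rational(28837185, 22), Pow(22, Rational(1, 2))))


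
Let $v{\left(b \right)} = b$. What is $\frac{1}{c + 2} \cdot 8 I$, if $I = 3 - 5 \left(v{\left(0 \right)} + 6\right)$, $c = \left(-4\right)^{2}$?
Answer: $-12$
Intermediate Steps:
$c = 16$
$I = -27$ ($I = 3 - 5 \left(0 + 6\right) = 3 - 5 \cdot 6 = 3 - 30 = -27$)
$\frac{1}{c + 2} \cdot 8 I = \frac{1}{16 + 2} \cdot 8 \left(-27\right) = \frac{1}{18} \cdot 8 \left(-27\right) = \frac{4}{9} \left(-27\right) = -12$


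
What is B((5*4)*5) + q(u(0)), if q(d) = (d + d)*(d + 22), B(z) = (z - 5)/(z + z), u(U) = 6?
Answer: 13459/40 ≈ 336.48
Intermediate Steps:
B(z) = (-5 + z)/(2*z) (B(z) = (-5 + z)/((2*z)) = (-5 + z)*(1/(2*z)) = (-5 + z)/(2*z))
q(d) = 2*d*(22 + d) (q(d) = (2*d)*(22 + d) = 2*d*(22 + d))
B((5*4)*5) + q(u(0)) = (-5 + (5*4)*5)/(2*(((5*4)*5))) + 2*6*(22 + 6) = (-5 + 20*5)/(2*((20*5))) + 2*6*28 = (1/2)*(-5 + 100)/100 + 336 = (1/2)*(1/100)*95 + 336 = 19/40 + 336 = 13459/40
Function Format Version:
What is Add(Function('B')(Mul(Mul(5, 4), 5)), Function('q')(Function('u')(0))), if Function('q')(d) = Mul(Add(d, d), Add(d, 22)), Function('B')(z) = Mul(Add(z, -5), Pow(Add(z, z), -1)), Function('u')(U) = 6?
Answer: Rational(13459, 40) ≈ 336.48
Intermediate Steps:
Function('B')(z) = Mul(Rational(1, 2), Pow(z, -1), Add(-5, z)) (Function('B')(z) = Mul(Add(-5, z), Pow(Mul(2, z), -1)) = Mul(Add(-5, z), Mul(Rational(1, 2), Pow(z, -1))) = Mul(Rational(1, 2), Pow(z, -1), Add(-5, z)))
Function('q')(d) = Mul(2, d, Add(22, d)) (Function('q')(d) = Mul(Mul(2, d), Add(22, d)) = Mul(2, d, Add(22, d)))
Add(Function('B')(Mul(Mul(5, 4), 5)), Function('q')(Function('u')(0))) = Add(Mul(Rational(1, 2), Pow(Mul(Mul(5, 4), 5), -1), Add(-5, Mul(Mul(5, 4), 5))), Mul(2, 6, Add(22, 6))) = Add(Mul(Rational(1, 2), Pow(Mul(20, 5), -1), Add(-5, Mul(20, 5))), Mul(2, 6, 28)) = Add(Mul(Rational(1, 2), Pow(100, -1), Add(-5, 100)), 336) = Add(Mul(Rational(1, 2), Rational(1, 100), 95), 336) = Add(Rational(19, 40), 336) = Rational(13459, 40)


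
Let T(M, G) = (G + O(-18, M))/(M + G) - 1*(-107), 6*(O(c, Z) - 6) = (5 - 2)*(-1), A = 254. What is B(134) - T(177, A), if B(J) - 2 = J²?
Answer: 15387043/862 ≈ 17850.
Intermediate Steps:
B(J) = 2 + J²
O(c, Z) = 11/2 (O(c, Z) = 6 + ((5 - 2)*(-1))/6 = 6 + (3*(-1))/6 = 6 + (⅙)*(-3) = 6 - ½ = 11/2)
T(M, G) = 107 + (11/2 + G)/(G + M) (T(M, G) = (G + 11/2)/(M + G) - 1*(-107) = (11/2 + G)/(G + M) + 107 = 107 + (11/2 + G)/(G + M))
B(134) - T(177, A) = (2 + 134²) - (11/2 + 107*177 + 108*254)/(254 + 177) = (2 + 17956) - (11/2 + 18939 + 27432)/431 = 17958 - 92753/(431*2) = 17958 - 1*92753/862 = 17958 - 92753/862 = 15387043/862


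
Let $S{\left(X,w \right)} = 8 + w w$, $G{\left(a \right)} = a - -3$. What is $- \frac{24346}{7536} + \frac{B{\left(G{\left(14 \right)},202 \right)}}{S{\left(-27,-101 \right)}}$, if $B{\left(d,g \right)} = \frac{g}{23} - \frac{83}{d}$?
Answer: $- \frac{5398383243}{1671199688} \approx -3.2302$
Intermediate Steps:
$G{\left(a \right)} = 3 + a$ ($G{\left(a \right)} = a + 3 = 3 + a$)
$B{\left(d,g \right)} = - \frac{83}{d} + \frac{g}{23}$ ($B{\left(d,g \right)} = g \frac{1}{23} - \frac{83}{d} = \frac{g}{23} - \frac{83}{d} = - \frac{83}{d} + \frac{g}{23}$)
$S{\left(X,w \right)} = 8 + w^{2}$
$- \frac{24346}{7536} + \frac{B{\left(G{\left(14 \right)},202 \right)}}{S{\left(-27,-101 \right)}} = - \frac{24346}{7536} + \frac{- \frac{83}{3 + 14} + \frac{1}{23} \cdot 202}{8 + \left(-101\right)^{2}} = \left(-24346\right) \frac{1}{7536} + \frac{- \frac{83}{17} + \frac{202}{23}}{8 + 10201} = - \frac{12173}{3768} + \frac{\left(-83\right) \frac{1}{17} + \frac{202}{23}}{10209} = - \frac{12173}{3768} + \left(- \frac{83}{17} + \frac{202}{23}\right) \frac{1}{10209} = - \frac{12173}{3768} + \frac{1525}{391} \cdot \frac{1}{10209} = - \frac{12173}{3768} + \frac{1525}{3991719} = - \frac{5398383243}{1671199688}$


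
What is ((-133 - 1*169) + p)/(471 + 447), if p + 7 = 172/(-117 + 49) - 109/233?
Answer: -1235821/3636198 ≈ -0.33987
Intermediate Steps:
p = -39599/3961 (p = -7 + (172/(-117 + 49) - 109/233) = -7 + (172/(-68) - 109*1/233) = -7 + (172*(-1/68) - 109/233) = -7 + (-43/17 - 109/233) = -7 - 11872/3961 = -39599/3961 ≈ -9.9972)
((-133 - 1*169) + p)/(471 + 447) = ((-133 - 1*169) - 39599/3961)/(471 + 447) = ((-133 - 169) - 39599/3961)/918 = (-302 - 39599/3961)*(1/918) = -1235821/3961*1/918 = -1235821/3636198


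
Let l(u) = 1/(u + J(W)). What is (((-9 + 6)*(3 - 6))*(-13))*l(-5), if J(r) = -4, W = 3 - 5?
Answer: 13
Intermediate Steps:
W = -2
l(u) = 1/(-4 + u) (l(u) = 1/(u - 4) = 1/(-4 + u))
(((-9 + 6)*(3 - 6))*(-13))*l(-5) = (((-9 + 6)*(3 - 6))*(-13))/(-4 - 5) = (-3*(-3)*(-13))/(-9) = (9*(-13))*(-1/9) = -117*(-1/9) = 13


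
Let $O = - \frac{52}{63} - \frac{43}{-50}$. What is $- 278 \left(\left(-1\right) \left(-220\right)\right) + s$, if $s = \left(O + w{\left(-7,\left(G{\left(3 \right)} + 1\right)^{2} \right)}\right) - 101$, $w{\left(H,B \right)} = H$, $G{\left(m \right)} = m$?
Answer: $- \frac{192994091}{3150} \approx -61268.0$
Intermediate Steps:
$O = \frac{109}{3150}$ ($O = \left(-52\right) \frac{1}{63} - - \frac{43}{50} = - \frac{52}{63} + \frac{43}{50} = \frac{109}{3150} \approx 0.034603$)
$s = - \frac{340091}{3150}$ ($s = \left(\frac{109}{3150} - 7\right) - 101 = - \frac{21941}{3150} - 101 = - \frac{340091}{3150} \approx -107.97$)
$- 278 \left(\left(-1\right) \left(-220\right)\right) + s = - 278 \left(\left(-1\right) \left(-220\right)\right) - \frac{340091}{3150} = \left(-278\right) 220 - \frac{340091}{3150} = -61160 - \frac{340091}{3150} = - \frac{192994091}{3150}$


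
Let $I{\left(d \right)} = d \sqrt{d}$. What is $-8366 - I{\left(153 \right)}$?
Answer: $-8366 - 459 \sqrt{17} \approx -10259.0$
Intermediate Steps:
$I{\left(d \right)} = d^{\frac{3}{2}}$
$-8366 - I{\left(153 \right)} = -8366 - 153^{\frac{3}{2}} = -8366 - 459 \sqrt{17}$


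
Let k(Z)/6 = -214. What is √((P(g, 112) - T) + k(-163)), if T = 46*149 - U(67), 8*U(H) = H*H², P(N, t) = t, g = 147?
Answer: 11*√3910/4 ≈ 171.96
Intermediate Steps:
k(Z) = -1284 (k(Z) = 6*(-214) = -1284)
U(H) = H³/8 (U(H) = (H*H²)/8 = H³/8)
T = -245931/8 (T = 46*149 - 67³/8 = 6854 - 300763/8 = -245931/8 ≈ -30741.)
√((P(g, 112) - T) + k(-163)) = √((112 - 1*(-245931/8)) - 1284) = √((112 + 245931/8) - 1284) = √(246827/8 - 1284) = √(236555/8) = 11*√3910/4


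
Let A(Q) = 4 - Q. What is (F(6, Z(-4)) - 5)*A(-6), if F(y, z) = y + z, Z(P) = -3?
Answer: -20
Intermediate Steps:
(F(6, Z(-4)) - 5)*A(-6) = ((6 - 3) - 5)*(4 - 1*(-6)) = (3 - 5)*(4 + 6) = -2*10 = -20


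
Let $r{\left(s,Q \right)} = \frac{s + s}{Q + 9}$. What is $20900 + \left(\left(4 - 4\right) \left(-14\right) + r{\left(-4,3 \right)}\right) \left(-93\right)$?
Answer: $20962$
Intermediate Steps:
$r{\left(s,Q \right)} = \frac{2 s}{9 + Q}$
$20900 + \left(\left(4 - 4\right) \left(-14\right) + r{\left(-4,3 \right)}\right) \left(-93\right) = 20900 + \left(\left(4 - 4\right) \left(-14\right) + 2 \left(-4\right) \frac{1}{9 + 3}\right) \left(-93\right) = 20900 + \left(0 \left(-14\right) + 2 \left(-4\right) \frac{1}{12}\right) \left(-93\right) = 20900 + \left(0 + 2 \left(-4\right) \frac{1}{12}\right) \left(-93\right) = 20900 + \left(0 - \frac{2}{3}\right) \left(-93\right) = 20900 - -62 = 20900 + 62 = 20962$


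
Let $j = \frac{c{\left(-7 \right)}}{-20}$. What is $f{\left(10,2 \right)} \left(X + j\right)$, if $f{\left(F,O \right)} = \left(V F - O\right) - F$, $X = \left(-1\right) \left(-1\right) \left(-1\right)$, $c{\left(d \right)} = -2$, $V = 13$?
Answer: $- \frac{531}{5} \approx -106.2$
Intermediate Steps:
$X = -1$ ($X = 1 \left(-1\right) = -1$)
$f{\left(F,O \right)} = - O + 12 F$ ($f{\left(F,O \right)} = \left(13 F - O\right) - F = \left(- O + 13 F\right) - F = - O + 12 F$)
$j = \frac{1}{10}$ ($j = - \frac{2}{-20} = \left(-2\right) \left(- \frac{1}{20}\right) = \frac{1}{10} \approx 0.1$)
$f{\left(10,2 \right)} \left(X + j\right) = \left(\left(-1\right) 2 + 12 \cdot 10\right) \left(-1 + \frac{1}{10}\right) = \left(-2 + 120\right) \left(- \frac{9}{10}\right) = 118 \left(- \frac{9}{10}\right) = - \frac{531}{5}$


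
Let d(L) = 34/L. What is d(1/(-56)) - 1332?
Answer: -3236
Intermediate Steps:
d(1/(-56)) - 1332 = 34/(1/(-56)) - 1332 = 34/(-1/56) - 1332 = 34*(-56) - 1332 = -1904 - 1332 = -3236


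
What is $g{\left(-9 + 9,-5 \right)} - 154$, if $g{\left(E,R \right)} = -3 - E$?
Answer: $-157$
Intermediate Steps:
$g{\left(-9 + 9,-5 \right)} - 154 = \left(-3 - \left(-9 + 9\right)\right) - 154 = \left(-3 - 0\right) - 154 = \left(-3 + 0\right) - 154 = -3 - 154 = -157$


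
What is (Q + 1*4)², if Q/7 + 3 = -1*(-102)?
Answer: 485809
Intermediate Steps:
Q = 693 (Q = -21 + 7*(-1*(-102)) = -21 + 7*102 = -21 + 714 = 693)
(Q + 1*4)² = (693 + 1*4)² = (693 + 4)² = 697² = 485809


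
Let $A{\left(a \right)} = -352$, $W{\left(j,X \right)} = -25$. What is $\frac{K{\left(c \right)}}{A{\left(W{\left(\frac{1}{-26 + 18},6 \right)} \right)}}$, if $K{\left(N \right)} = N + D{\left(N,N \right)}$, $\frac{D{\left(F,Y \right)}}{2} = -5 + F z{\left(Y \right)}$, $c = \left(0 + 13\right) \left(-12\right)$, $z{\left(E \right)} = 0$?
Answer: $\frac{83}{176} \approx 0.47159$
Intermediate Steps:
$c = -156$ ($c = 13 \left(-12\right) = -156$)
$D{\left(F,Y \right)} = -10$ ($D{\left(F,Y \right)} = 2 \left(-5 + F 0\right) = 2 \left(-5 + 0\right) = 2 \left(-5\right) = -10$)
$K{\left(N \right)} = -10 + N$ ($K{\left(N \right)} = N - 10 = -10 + N$)
$\frac{K{\left(c \right)}}{A{\left(W{\left(\frac{1}{-26 + 18},6 \right)} \right)}} = \frac{-10 - 156}{-352} = \left(-166\right) \left(- \frac{1}{352}\right) = \frac{83}{176}$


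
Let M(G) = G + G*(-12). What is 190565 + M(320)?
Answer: 187045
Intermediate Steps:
M(G) = -11*G (M(G) = G - 12*G = -11*G)
190565 + M(320) = 190565 - 11*320 = 190565 - 3520 = 187045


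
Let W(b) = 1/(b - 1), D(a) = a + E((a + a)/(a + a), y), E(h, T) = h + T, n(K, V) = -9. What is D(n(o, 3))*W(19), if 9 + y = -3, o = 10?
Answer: -10/9 ≈ -1.1111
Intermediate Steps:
y = -12 (y = -9 - 3 = -12)
E(h, T) = T + h
D(a) = -11 + a (D(a) = a + (-12 + (a + a)/(a + a)) = a + (-12 + (2*a)/((2*a))) = a + (-12 + (2*a)*(1/(2*a))) = a + (-12 + 1) = a - 11 = -11 + a)
W(b) = 1/(-1 + b)
D(n(o, 3))*W(19) = (-11 - 9)/(-1 + 19) = -20/18 = -20*1/18 = -10/9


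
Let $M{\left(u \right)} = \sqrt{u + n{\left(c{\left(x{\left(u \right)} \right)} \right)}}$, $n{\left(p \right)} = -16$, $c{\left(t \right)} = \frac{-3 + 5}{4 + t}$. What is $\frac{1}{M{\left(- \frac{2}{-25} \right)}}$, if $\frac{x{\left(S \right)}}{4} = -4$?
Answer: $- \frac{5 i \sqrt{398}}{398} \approx - 0.25063 i$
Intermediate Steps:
$x{\left(S \right)} = -16$ ($x{\left(S \right)} = 4 \left(-4\right) = -16$)
$c{\left(t \right)} = \frac{2}{4 + t}$
$M{\left(u \right)} = \sqrt{-16 + u}$ ($M{\left(u \right)} = \sqrt{u - 16} = \sqrt{-16 + u}$)
$\frac{1}{M{\left(- \frac{2}{-25} \right)}} = \frac{1}{\sqrt{-16 - \frac{2}{-25}}} = \frac{1}{\sqrt{-16 - - \frac{2}{25}}} = \frac{1}{\sqrt{-16 + \frac{2}{25}}} = \frac{1}{\sqrt{- \frac{398}{25}}} = \frac{1}{\frac{1}{5} i \sqrt{398}} = - \frac{5 i \sqrt{398}}{398}$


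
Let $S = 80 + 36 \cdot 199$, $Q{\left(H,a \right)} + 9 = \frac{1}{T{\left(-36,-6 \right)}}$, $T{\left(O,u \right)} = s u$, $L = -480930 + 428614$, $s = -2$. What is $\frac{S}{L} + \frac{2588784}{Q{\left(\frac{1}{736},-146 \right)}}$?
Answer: $- \frac{406304665009}{1399453} \approx -2.9033 \cdot 10^{5}$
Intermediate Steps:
$L = -52316$
$T{\left(O,u \right)} = - 2 u$
$Q{\left(H,a \right)} = - \frac{107}{12}$ ($Q{\left(H,a \right)} = -9 + \frac{1}{\left(-2\right) \left(-6\right)} = -9 + \frac{1}{12} = - \frac{107}{12}$)
$S = 7244$ ($S = 80 + 7164 = 7244$)
$\frac{S}{L} + \frac{2588784}{Q{\left(\frac{1}{736},-146 \right)}} = \frac{7244}{-52316} + \frac{2588784}{- \frac{107}{12}} = 7244 \left(- \frac{1}{52316}\right) + 2588784 \left(- \frac{12}{107}\right) = - \frac{1811}{13079} - \frac{31065408}{107} = - \frac{406304665009}{1399453}$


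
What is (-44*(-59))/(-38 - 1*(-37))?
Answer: -2596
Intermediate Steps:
(-44*(-59))/(-38 - 1*(-37)) = 2596/(-38 + 37) = 2596/(-1) = 2596*(-1) = -2596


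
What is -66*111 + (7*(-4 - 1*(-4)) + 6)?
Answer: -7320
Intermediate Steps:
-66*111 + (7*(-4 - 1*(-4)) + 6) = -7326 + (7*(-4 + 4) + 6) = -7326 + (7*0 + 6) = -7326 + (0 + 6) = -7326 + 6 = -7320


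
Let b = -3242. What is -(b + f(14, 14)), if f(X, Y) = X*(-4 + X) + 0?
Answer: 3102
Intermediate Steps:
f(X, Y) = X*(-4 + X)
-(b + f(14, 14)) = -(-3242 + 14*(-4 + 14)) = -(-3242 + 14*10) = -(-3242 + 140) = -1*(-3102) = 3102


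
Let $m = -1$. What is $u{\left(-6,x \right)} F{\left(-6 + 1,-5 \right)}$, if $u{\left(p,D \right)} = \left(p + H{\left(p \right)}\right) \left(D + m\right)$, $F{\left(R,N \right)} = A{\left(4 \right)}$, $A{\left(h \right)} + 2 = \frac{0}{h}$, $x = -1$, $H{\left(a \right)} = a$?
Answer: $-48$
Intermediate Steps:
$A{\left(h \right)} = -2$ ($A{\left(h \right)} = -2 + \frac{0}{h} = -2 + 0 = -2$)
$F{\left(R,N \right)} = -2$
$u{\left(p,D \right)} = 2 p \left(-1 + D\right)$ ($u{\left(p,D \right)} = \left(p + p\right) \left(D - 1\right) = 2 p \left(-1 + D\right)$)
$u{\left(-6,x \right)} F{\left(-6 + 1,-5 \right)} = 2 \left(-6\right) \left(-1 - 1\right) \left(-2\right) = 2 \left(-6\right) \left(-2\right) \left(-2\right) = 24 \left(-2\right) = -48$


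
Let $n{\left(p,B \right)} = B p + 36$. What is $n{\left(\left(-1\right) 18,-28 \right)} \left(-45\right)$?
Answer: $-24300$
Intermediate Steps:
$n{\left(p,B \right)} = 36 + B p$
$n{\left(\left(-1\right) 18,-28 \right)} \left(-45\right) = \left(36 - 28 \left(\left(-1\right) 18\right)\right) \left(-45\right) = \left(36 - -504\right) \left(-45\right) = \left(36 + 504\right) \left(-45\right) = 540 \left(-45\right) = -24300$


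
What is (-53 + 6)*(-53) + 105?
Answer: 2596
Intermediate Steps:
(-53 + 6)*(-53) + 105 = -47*(-53) + 105 = 2491 + 105 = 2596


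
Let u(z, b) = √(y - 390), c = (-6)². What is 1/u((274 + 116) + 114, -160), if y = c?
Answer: -I*√354/354 ≈ -0.053149*I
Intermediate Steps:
c = 36
y = 36
u(z, b) = I*√354 (u(z, b) = √(36 - 390) = √(-354) = I*√354)
1/u((274 + 116) + 114, -160) = 1/(I*√354) = -I*√354/354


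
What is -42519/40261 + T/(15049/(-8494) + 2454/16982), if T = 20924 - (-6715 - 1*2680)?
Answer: -88043063022545485/4724987518381 ≈ -18634.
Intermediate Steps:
T = 30319 (T = 20924 - (-6715 - 2680) = 20924 - 1*(-9395) = 20924 + 9395 = 30319)
-42519/40261 + T/(15049/(-8494) + 2454/16982) = -42519/40261 + 30319/(15049/(-8494) + 2454/16982) = -42519*1/40261 + 30319/(15049*(-1/8494) + 2454*(1/16982)) = -42519/40261 + 30319/(-15049/8494 + 1227/8491) = -42519/40261 + 30319/(-117358921/72122554) = -42519/40261 + 30319*(-72122554/117358921) = -42519/40261 - 2186683714726/117358921 = -88043063022545485/4724987518381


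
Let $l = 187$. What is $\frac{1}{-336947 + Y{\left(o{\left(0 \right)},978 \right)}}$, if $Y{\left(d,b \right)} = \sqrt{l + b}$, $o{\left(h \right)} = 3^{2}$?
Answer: $- \frac{336947}{113533279644} - \frac{\sqrt{1165}}{113533279644} \approx -2.9681 \cdot 10^{-6}$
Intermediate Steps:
$o{\left(h \right)} = 9$
$Y{\left(d,b \right)} = \sqrt{187 + b}$
$\frac{1}{-336947 + Y{\left(o{\left(0 \right)},978 \right)}} = \frac{1}{-336947 + \sqrt{187 + 978}} = \frac{1}{-336947 + \sqrt{1165}}$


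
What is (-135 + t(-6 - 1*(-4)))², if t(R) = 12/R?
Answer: 19881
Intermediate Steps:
(-135 + t(-6 - 1*(-4)))² = (-135 + 12/(-6 - 1*(-4)))² = (-135 + 12/(-6 + 4))² = (-135 + 12/(-2))² = (-135 + 12*(-½))² = (-135 - 6)² = (-141)² = 19881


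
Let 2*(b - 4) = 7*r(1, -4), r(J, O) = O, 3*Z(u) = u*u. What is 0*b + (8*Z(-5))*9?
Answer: 600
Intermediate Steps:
Z(u) = u**2/3 (Z(u) = (u*u)/3 = u**2/3)
b = -10 (b = 4 + (7*(-4))/2 = 4 + (1/2)*(-28) = 4 - 14 = -10)
0*b + (8*Z(-5))*9 = 0*(-10) + (8*((1/3)*(-5)**2))*9 = 0 + (8*((1/3)*25))*9 = 0 + (8*(25/3))*9 = 0 + (200/3)*9 = 0 + 600 = 600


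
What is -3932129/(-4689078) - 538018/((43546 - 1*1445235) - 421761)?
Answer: 4846424496227/4275149639550 ≈ 1.1336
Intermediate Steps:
-3932129/(-4689078) - 538018/((43546 - 1*1445235) - 421761) = -3932129*(-1/4689078) - 538018/((43546 - 1445235) - 421761) = 3932129/4689078 - 538018/(-1401689 - 421761) = 3932129/4689078 - 538018/(-1823450) = 3932129/4689078 - 538018*(-1/1823450) = 3932129/4689078 + 269009/911725 = 4846424496227/4275149639550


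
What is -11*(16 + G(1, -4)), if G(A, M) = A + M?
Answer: -143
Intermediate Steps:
-11*(16 + G(1, -4)) = -11*(16 + (1 - 4)) = -11*(16 - 3) = -11*13 = -143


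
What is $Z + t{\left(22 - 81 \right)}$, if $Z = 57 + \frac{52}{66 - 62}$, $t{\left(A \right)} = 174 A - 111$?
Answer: $-10307$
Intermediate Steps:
$t{\left(A \right)} = -111 + 174 A$
$Z = 70$ ($Z = 57 + \frac{52}{4} = 57 + 52 \cdot \frac{1}{4} = 57 + 13 = 70$)
$Z + t{\left(22 - 81 \right)} = 70 + \left(-111 + 174 \left(22 - 81\right)\right) = 70 + \left(-111 + 174 \left(-59\right)\right) = 70 - 10377 = -10307$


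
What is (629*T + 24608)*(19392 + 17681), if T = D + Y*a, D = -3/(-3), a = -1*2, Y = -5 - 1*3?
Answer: 1308713973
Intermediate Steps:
Y = -8 (Y = -5 - 3 = -8)
a = -2
D = 1 (D = -3*(-⅓) = 1)
T = 17 (T = 1 - 8*(-2) = 1 + 16 = 17)
(629*T + 24608)*(19392 + 17681) = (629*17 + 24608)*(19392 + 17681) = (10693 + 24608)*37073 = 35301*37073 = 1308713973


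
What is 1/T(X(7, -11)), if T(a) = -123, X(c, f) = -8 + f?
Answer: -1/123 ≈ -0.0081301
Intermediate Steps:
1/T(X(7, -11)) = 1/(-123) = -1/123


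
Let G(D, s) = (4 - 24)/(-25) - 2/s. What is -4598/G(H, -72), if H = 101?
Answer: -827640/149 ≈ -5554.6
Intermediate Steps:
G(D, s) = ⅘ - 2/s (G(D, s) = -20*(-1/25) - 2/s = ⅘ - 2/s)
-4598/G(H, -72) = -4598/(⅘ - 2/(-72)) = -4598/(⅘ - 2*(-1/72)) = -4598/(⅘ + 1/36) = -4598/149/180 = -4598*180/149 = -1*827640/149 = -827640/149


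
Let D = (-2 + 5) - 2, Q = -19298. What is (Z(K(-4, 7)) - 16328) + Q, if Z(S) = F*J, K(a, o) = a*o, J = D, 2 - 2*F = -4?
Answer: -35623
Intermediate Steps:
F = 3 (F = 1 - ½*(-4) = 1 + 2 = 3)
D = 1 (D = 3 - 2 = 1)
J = 1
Z(S) = 3 (Z(S) = 3*1 = 3)
(Z(K(-4, 7)) - 16328) + Q = (3 - 16328) - 19298 = -16325 - 19298 = -35623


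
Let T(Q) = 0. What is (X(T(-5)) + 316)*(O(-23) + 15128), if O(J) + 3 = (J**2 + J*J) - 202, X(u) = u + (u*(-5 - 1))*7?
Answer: 5049996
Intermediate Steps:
X(u) = -41*u (X(u) = u + (u*(-6))*7 = u - 6*u*7 = u - 42*u = -41*u)
O(J) = -205 + 2*J**2 (O(J) = -3 + ((J**2 + J*J) - 202) = -3 + ((J**2 + J**2) - 202) = -3 + (2*J**2 - 202) = -3 + (-202 + 2*J**2) = -205 + 2*J**2)
(X(T(-5)) + 316)*(O(-23) + 15128) = (-41*0 + 316)*((-205 + 2*(-23)**2) + 15128) = (0 + 316)*((-205 + 2*529) + 15128) = 316*((-205 + 1058) + 15128) = 316*(853 + 15128) = 316*15981 = 5049996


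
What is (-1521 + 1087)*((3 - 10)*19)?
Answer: 57722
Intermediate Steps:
(-1521 + 1087)*((3 - 10)*19) = -(-3038)*19 = -434*(-133) = 57722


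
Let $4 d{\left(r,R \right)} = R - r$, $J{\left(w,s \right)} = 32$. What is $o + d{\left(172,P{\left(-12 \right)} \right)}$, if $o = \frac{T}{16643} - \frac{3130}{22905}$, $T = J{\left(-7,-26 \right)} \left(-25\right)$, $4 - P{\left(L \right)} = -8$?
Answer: $- \frac{3063746638}{76241583} \approx -40.185$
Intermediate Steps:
$P{\left(L \right)} = 12$ ($P{\left(L \right)} = 4 - -8 = 4 + 8 = 12$)
$T = -800$ ($T = 32 \left(-25\right) = -800$)
$d{\left(r,R \right)} = - \frac{r}{4} + \frac{R}{4}$ ($d{\left(r,R \right)} = \frac{R - r}{4} = - \frac{r}{4} + \frac{R}{4}$)
$o = - \frac{14083318}{76241583}$ ($o = - \frac{800}{16643} - \frac{3130}{22905} = \left(-800\right) \frac{1}{16643} - \frac{626}{4581} = - \frac{800}{16643} - \frac{626}{4581} = - \frac{14083318}{76241583} \approx -0.18472$)
$o + d{\left(172,P{\left(-12 \right)} \right)} = - \frac{14083318}{76241583} + \left(\left(- \frac{1}{4}\right) 172 + \frac{1}{4} \cdot 12\right) = - \frac{14083318}{76241583} + \left(-43 + 3\right) = - \frac{14083318}{76241583} - 40 = - \frac{3063746638}{76241583}$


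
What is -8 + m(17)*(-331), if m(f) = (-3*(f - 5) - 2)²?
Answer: -477972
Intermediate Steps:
m(f) = (13 - 3*f)² (m(f) = (-3*(-5 + f) - 2)² = ((15 - 3*f) - 2)² = (13 - 3*f)²)
-8 + m(17)*(-331) = -8 + (-13 + 3*17)²*(-331) = -8 + (-13 + 51)²*(-331) = -8 + 38²*(-331) = -8 + 1444*(-331) = -8 - 477964 = -477972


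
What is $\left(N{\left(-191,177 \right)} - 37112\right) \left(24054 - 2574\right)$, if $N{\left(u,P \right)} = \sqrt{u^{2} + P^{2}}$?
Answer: $-797165760 + 21480 \sqrt{67810} \approx -7.9157 \cdot 10^{8}$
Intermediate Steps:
$N{\left(u,P \right)} = \sqrt{P^{2} + u^{2}}$
$\left(N{\left(-191,177 \right)} - 37112\right) \left(24054 - 2574\right) = \left(\sqrt{177^{2} + \left(-191\right)^{2}} - 37112\right) \left(24054 - 2574\right) = \left(\sqrt{31329 + 36481} - 37112\right) 21480 = \left(\sqrt{67810} - 37112\right) 21480 = \left(-37112 + \sqrt{67810}\right) 21480 = -797165760 + 21480 \sqrt{67810}$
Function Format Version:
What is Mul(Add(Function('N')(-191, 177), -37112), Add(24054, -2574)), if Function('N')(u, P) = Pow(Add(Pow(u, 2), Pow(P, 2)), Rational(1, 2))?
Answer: Add(-797165760, Mul(21480, Pow(67810, Rational(1, 2)))) ≈ -7.9157e+8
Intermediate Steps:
Function('N')(u, P) = Pow(Add(Pow(P, 2), Pow(u, 2)), Rational(1, 2))
Mul(Add(Function('N')(-191, 177), -37112), Add(24054, -2574)) = Mul(Add(Pow(Add(Pow(177, 2), Pow(-191, 2)), Rational(1, 2)), -37112), Add(24054, -2574)) = Mul(Add(Pow(Add(31329, 36481), Rational(1, 2)), -37112), 21480) = Mul(Add(Pow(67810, Rational(1, 2)), -37112), 21480) = Mul(Add(-37112, Pow(67810, Rational(1, 2))), 21480) = Add(-797165760, Mul(21480, Pow(67810, Rational(1, 2))))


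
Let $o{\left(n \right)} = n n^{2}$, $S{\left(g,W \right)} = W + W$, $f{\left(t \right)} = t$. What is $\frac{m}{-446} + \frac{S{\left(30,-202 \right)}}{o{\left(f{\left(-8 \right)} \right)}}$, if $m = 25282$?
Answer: $- \frac{1595525}{28544} \approx -55.897$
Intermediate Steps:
$S{\left(g,W \right)} = 2 W$
$o{\left(n \right)} = n^{3}$
$\frac{m}{-446} + \frac{S{\left(30,-202 \right)}}{o{\left(f{\left(-8 \right)} \right)}} = \frac{25282}{-446} + \frac{2 \left(-202\right)}{\left(-8\right)^{3}} = 25282 \left(- \frac{1}{446}\right) - \frac{404}{-512} = - \frac{12641}{223} - - \frac{101}{128} = - \frac{12641}{223} + \frac{101}{128} = - \frac{1595525}{28544}$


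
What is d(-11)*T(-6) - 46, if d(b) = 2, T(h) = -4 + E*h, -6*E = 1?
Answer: -52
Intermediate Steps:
E = -⅙ (E = -⅙*1 = -⅙ ≈ -0.16667)
T(h) = -4 - h/6
d(-11)*T(-6) - 46 = 2*(-4 - ⅙*(-6)) - 46 = 2*(-4 + 1) - 46 = 2*(-3) - 46 = -6 - 46 = -52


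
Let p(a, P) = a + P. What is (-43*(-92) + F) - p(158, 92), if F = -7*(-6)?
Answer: 3748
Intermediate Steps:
F = 42
p(a, P) = P + a
(-43*(-92) + F) - p(158, 92) = (-43*(-92) + 42) - (92 + 158) = (3956 + 42) - 1*250 = 3998 - 250 = 3748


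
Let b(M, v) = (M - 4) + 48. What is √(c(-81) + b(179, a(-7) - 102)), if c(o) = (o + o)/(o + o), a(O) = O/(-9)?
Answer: 4*√14 ≈ 14.967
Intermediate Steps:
a(O) = -O/9 (a(O) = O*(-⅑) = -O/9)
b(M, v) = 44 + M (b(M, v) = (-4 + M) + 48 = 44 + M)
c(o) = 1 (c(o) = (2*o)/((2*o)) = (2*o)*(1/(2*o)) = 1)
√(c(-81) + b(179, a(-7) - 102)) = √(1 + (44 + 179)) = √(1 + 223) = √224 = 4*√14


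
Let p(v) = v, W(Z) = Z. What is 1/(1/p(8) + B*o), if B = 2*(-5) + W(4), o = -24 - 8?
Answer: 8/1537 ≈ 0.0052049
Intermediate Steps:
o = -32
B = -6 (B = 2*(-5) + 4 = -10 + 4 = -6)
1/(1/p(8) + B*o) = 1/(1/8 - 6*(-32)) = 1/(1/8 + 192) = 1/(1537/8) = 8/1537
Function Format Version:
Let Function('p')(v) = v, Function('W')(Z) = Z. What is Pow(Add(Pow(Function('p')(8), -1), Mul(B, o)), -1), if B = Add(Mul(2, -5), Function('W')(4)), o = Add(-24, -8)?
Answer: Rational(8, 1537) ≈ 0.0052049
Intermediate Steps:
o = -32
B = -6 (B = Add(Mul(2, -5), 4) = Add(-10, 4) = -6)
Pow(Add(Pow(Function('p')(8), -1), Mul(B, o)), -1) = Pow(Add(Pow(8, -1), Mul(-6, -32)), -1) = Pow(Add(Rational(1, 8), 192), -1) = Pow(Rational(1537, 8), -1) = Rational(8, 1537)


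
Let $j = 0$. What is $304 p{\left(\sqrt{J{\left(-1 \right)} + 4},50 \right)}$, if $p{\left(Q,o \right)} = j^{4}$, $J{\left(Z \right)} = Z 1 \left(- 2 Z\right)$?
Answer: $0$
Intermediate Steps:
$J{\left(Z \right)} = - 2 Z^{2}$ ($J{\left(Z \right)} = Z \left(- 2 Z\right) = - 2 Z^{2}$)
$p{\left(Q,o \right)} = 0$ ($p{\left(Q,o \right)} = 0^{4} = 0$)
$304 p{\left(\sqrt{J{\left(-1 \right)} + 4},50 \right)} = 304 \cdot 0 = 0$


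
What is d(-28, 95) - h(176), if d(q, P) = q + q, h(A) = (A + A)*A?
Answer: -62008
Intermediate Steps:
h(A) = 2*A**2 (h(A) = (2*A)*A = 2*A**2)
d(q, P) = 2*q
d(-28, 95) - h(176) = 2*(-28) - 2*176**2 = -56 - 2*30976 = -56 - 1*61952 = -56 - 61952 = -62008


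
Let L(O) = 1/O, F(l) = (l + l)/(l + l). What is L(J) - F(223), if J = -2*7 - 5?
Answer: -20/19 ≈ -1.0526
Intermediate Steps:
F(l) = 1 (F(l) = (2*l)/((2*l)) = (2*l)*(1/(2*l)) = 1)
J = -19 (J = -14 - 5 = -19)
L(J) - F(223) = 1/(-19) - 1*1 = -1/19 - 1 = -20/19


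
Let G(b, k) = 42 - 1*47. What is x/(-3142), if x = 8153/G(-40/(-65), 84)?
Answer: 8153/15710 ≈ 0.51897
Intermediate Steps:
G(b, k) = -5 (G(b, k) = 42 - 47 = -5)
x = -8153/5 (x = 8153/(-5) = 8153*(-1/5) = -8153/5 ≈ -1630.6)
x/(-3142) = -8153/5/(-3142) = -8153/5*(-1/3142) = 8153/15710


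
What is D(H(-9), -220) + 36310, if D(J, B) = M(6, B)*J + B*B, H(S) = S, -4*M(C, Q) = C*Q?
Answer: 81740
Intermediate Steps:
M(C, Q) = -C*Q/4
D(J, B) = B² - 3*B*J/2 (D(J, B) = (-¼*6*B)*J + B*B = (-3*B/2)*J + B² = -3*B*J/2 + B² = B² - 3*B*J/2)
D(H(-9), -220) + 36310 = (½)*(-220)*(-3*(-9) + 2*(-220)) + 36310 = (½)*(-220)*(27 - 440) + 36310 = (½)*(-220)*(-413) + 36310 = 45430 + 36310 = 81740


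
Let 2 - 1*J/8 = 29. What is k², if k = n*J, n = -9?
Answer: 3779136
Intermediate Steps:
J = -216 (J = 16 - 8*29 = 16 - 232 = -216)
k = 1944 (k = -9*(-216) = 1944)
k² = 1944² = 3779136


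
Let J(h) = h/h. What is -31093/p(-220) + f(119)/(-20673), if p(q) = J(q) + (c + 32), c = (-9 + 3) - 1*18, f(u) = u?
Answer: -71420740/20673 ≈ -3454.8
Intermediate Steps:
J(h) = 1
c = -24 (c = -6 - 18 = -24)
p(q) = 9 (p(q) = 1 + (-24 + 32) = 1 + 8 = 9)
-31093/p(-220) + f(119)/(-20673) = -31093/9 + 119/(-20673) = -31093*⅑ + 119*(-1/20673) = -31093/9 - 119/20673 = -71420740/20673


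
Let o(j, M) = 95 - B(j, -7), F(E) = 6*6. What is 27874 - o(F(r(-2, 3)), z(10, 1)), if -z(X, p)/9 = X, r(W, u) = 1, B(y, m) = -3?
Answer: 27776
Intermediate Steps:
F(E) = 36
z(X, p) = -9*X
o(j, M) = 98 (o(j, M) = 95 - 1*(-3) = 95 + 3 = 98)
27874 - o(F(r(-2, 3)), z(10, 1)) = 27874 - 1*98 = 27874 - 98 = 27776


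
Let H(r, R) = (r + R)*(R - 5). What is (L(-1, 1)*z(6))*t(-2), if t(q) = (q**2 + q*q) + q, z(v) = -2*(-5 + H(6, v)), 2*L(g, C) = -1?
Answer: 42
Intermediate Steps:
L(g, C) = -1/2 (L(g, C) = (1/2)*(-1) = -1/2)
H(r, R) = (-5 + R)*(R + r) (H(r, R) = (R + r)*(-5 + R) = (-5 + R)*(R + r))
z(v) = 70 - 2*v - 2*v**2 (z(v) = -2*(-5 + (v**2 - 5*v - 5*6 + v*6)) = -2*(-5 + (v**2 - 5*v - 30 + 6*v)) = -2*(-5 + (-30 + v + v**2)) = -2*(-35 + v + v**2) = 70 - 2*v - 2*v**2)
t(q) = q + 2*q**2 (t(q) = (q**2 + q**2) + q = 2*q**2 + q = q + 2*q**2)
(L(-1, 1)*z(6))*t(-2) = (-(70 - 2*6 - 2*6**2)/2)*(-2*(1 + 2*(-2))) = (-(70 - 12 - 2*36)/2)*(-2*(1 - 4)) = (-(70 - 12 - 72)/2)*(-2*(-3)) = -1/2*(-14)*6 = 7*6 = 42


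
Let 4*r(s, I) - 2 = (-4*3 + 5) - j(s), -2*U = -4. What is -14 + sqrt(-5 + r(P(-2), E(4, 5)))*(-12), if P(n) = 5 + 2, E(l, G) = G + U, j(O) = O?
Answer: -14 - 24*I*sqrt(2) ≈ -14.0 - 33.941*I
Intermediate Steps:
U = 2 (U = -1/2*(-4) = 2)
E(l, G) = 2 + G (E(l, G) = G + 2 = 2 + G)
P(n) = 7
r(s, I) = -5/4 - s/4 (r(s, I) = 1/2 + ((-4*3 + 5) - s)/4 = 1/2 + ((-12 + 5) - s)/4 = 1/2 + (-7 - s)/4 = 1/2 + (-7/4 - s/4) = -5/4 - s/4)
-14 + sqrt(-5 + r(P(-2), E(4, 5)))*(-12) = -14 + sqrt(-5 + (-5/4 - 1/4*7))*(-12) = -14 + sqrt(-5 + (-5/4 - 7/4))*(-12) = -14 + sqrt(-5 - 3)*(-12) = -14 + sqrt(-8)*(-12) = -14 + (2*I*sqrt(2))*(-12) = -14 - 24*I*sqrt(2)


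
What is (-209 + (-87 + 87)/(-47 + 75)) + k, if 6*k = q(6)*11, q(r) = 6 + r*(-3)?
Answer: -231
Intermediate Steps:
q(r) = 6 - 3*r
k = -22 (k = ((6 - 3*6)*11)/6 = ((6 - 18)*11)/6 = (-12*11)/6 = (1/6)*(-132) = -22)
(-209 + (-87 + 87)/(-47 + 75)) + k = (-209 + (-87 + 87)/(-47 + 75)) - 22 = (-209 + 0/28) - 22 = (-209 + 0*(1/28)) - 22 = (-209 + 0) - 22 = -209 - 22 = -231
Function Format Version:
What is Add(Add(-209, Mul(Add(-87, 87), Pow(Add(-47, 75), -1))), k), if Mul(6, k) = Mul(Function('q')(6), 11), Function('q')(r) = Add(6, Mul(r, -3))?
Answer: -231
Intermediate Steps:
Function('q')(r) = Add(6, Mul(-3, r))
k = -22 (k = Mul(Rational(1, 6), Mul(Add(6, Mul(-3, 6)), 11)) = Mul(Rational(1, 6), Mul(Add(6, -18), 11)) = Mul(Rational(1, 6), Mul(-12, 11)) = Mul(Rational(1, 6), -132) = -22)
Add(Add(-209, Mul(Add(-87, 87), Pow(Add(-47, 75), -1))), k) = Add(Add(-209, Mul(Add(-87, 87), Pow(Add(-47, 75), -1))), -22) = Add(Add(-209, Mul(0, Pow(28, -1))), -22) = Add(Add(-209, Mul(0, Rational(1, 28))), -22) = Add(Add(-209, 0), -22) = Add(-209, -22) = -231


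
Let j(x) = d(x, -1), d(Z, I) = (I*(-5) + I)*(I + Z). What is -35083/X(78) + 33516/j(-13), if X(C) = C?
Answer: -40883/39 ≈ -1048.3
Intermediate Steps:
d(Z, I) = -4*I*(I + Z) (d(Z, I) = (-5*I + I)*(I + Z) = (-4*I)*(I + Z) = -4*I*(I + Z))
j(x) = -4 + 4*x (j(x) = -4*(-1)*(-1 + x) = -4 + 4*x)
-35083/X(78) + 33516/j(-13) = -35083/78 + 33516/(-4 + 4*(-13)) = -35083*1/78 + 33516/(-4 - 52) = -35083/78 + 33516/(-56) = -35083/78 + 33516*(-1/56) = -35083/78 - 1197/2 = -40883/39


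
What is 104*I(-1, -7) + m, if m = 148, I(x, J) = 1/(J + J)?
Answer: 984/7 ≈ 140.57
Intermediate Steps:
I(x, J) = 1/(2*J)
104*I(-1, -7) + m = 104*((½)/(-7)) + 148 = 104*((½)*(-⅐)) + 148 = 104*(-1/14) + 148 = -52/7 + 148 = 984/7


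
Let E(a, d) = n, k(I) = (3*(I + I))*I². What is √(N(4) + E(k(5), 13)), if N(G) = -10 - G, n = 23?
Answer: 3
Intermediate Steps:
k(I) = 6*I³ (k(I) = (3*(2*I))*I² = (6*I)*I² = 6*I³)
E(a, d) = 23
√(N(4) + E(k(5), 13)) = √((-10 - 1*4) + 23) = √((-10 - 4) + 23) = √(-14 + 23) = √9 = 3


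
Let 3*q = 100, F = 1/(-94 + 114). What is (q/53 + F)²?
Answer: 4661281/10112400 ≈ 0.46095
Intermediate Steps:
F = 1/20 ≈ 0.050000
q = 100/3 (q = (⅓)*100 = 100/3 ≈ 33.333)
(q/53 + F)² = ((100/3)/53 + 1/20)² = ((100/3)*(1/53) + 1/20)² = (100/159 + 1/20)² = (2159/3180)² = 4661281/10112400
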